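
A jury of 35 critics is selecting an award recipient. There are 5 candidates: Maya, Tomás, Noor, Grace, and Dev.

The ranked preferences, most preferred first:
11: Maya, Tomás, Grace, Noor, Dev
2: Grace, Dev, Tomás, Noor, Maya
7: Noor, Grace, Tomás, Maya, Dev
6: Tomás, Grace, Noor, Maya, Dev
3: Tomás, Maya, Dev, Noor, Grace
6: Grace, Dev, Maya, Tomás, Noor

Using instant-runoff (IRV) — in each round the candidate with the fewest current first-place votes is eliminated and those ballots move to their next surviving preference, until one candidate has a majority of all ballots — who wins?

Grace

Round 1: Maya 11, Tomás 9, Noor 7, Grace 8, Dev 0. Dev eliminated.
Round 2: Maya 11, Tomás 9, Noor 7, Grace 8. Noor eliminated.
Round 3: Maya 11, Tomás 9, Grace 15. Tomás eliminated.
Round 4: Maya 14, Grace 21. Grace has a majority (≥18).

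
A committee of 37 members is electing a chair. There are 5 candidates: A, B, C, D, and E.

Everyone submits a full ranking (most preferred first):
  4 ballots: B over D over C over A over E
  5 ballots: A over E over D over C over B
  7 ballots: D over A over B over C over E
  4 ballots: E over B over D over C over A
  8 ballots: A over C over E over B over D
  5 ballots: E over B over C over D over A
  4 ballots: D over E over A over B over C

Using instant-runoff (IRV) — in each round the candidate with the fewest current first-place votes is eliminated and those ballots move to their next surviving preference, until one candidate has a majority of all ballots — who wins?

Round 1: A 13, B 4, C 0, D 11, E 9. C eliminated.
Round 2: A 13, B 4, D 11, E 9. B eliminated.
Round 3: A 13, D 15, E 9. E eliminated.
Round 4: A 13, D 24. D has a majority (≥19).

D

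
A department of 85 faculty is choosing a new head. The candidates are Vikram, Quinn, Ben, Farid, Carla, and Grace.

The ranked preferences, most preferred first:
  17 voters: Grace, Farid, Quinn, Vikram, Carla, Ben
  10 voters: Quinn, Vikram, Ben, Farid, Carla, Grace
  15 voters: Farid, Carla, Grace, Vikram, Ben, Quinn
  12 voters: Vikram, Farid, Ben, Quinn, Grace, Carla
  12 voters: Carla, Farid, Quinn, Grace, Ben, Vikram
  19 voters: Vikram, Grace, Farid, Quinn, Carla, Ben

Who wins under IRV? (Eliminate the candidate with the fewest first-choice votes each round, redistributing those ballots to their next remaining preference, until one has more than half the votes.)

Farid

Round 1: Vikram 31, Quinn 10, Ben 0, Farid 15, Carla 12, Grace 17. Ben eliminated.
Round 2: Vikram 31, Quinn 10, Farid 15, Carla 12, Grace 17. Quinn eliminated.
Round 3: Vikram 41, Farid 15, Carla 12, Grace 17. Carla eliminated.
Round 4: Vikram 41, Farid 27, Grace 17. Grace eliminated.
Round 5: Vikram 41, Farid 44. Farid has a majority (≥43).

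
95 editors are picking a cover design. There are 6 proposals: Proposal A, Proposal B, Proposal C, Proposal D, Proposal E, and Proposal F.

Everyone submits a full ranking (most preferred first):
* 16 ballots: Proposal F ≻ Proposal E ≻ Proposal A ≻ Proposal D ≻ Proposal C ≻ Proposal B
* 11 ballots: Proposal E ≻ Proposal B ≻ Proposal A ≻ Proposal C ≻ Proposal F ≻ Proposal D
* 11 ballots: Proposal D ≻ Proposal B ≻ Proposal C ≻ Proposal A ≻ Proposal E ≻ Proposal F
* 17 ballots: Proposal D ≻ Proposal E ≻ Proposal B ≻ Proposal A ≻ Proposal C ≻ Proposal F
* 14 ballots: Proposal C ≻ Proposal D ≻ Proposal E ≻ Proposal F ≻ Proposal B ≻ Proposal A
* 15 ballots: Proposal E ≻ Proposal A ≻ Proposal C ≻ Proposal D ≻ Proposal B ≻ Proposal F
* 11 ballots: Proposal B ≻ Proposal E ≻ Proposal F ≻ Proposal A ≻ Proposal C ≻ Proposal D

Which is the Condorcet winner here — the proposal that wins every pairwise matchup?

Proposal E vs Proposal A: 84–11
Proposal E vs Proposal B: 73–22
Proposal E vs Proposal C: 70–25
Proposal E vs Proposal D: 53–42
Proposal E vs Proposal F: 79–16
Proposal E beats every other proposal.

Proposal E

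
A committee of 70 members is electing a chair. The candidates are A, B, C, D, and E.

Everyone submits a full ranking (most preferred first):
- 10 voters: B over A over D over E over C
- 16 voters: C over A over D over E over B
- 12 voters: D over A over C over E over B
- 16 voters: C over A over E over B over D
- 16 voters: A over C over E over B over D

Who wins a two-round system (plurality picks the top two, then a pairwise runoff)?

A

Round 1 first-place votes: A 16, B 10, C 32, D 12, E 0. C and A advance.
Runoff: C is ranked above A on 32 ballots, A above C on 38.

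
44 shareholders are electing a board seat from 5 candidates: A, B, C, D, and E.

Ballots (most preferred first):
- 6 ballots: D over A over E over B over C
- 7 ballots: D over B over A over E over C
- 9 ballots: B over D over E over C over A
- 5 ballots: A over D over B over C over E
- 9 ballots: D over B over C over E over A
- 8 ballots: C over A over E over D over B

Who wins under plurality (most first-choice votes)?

D

First-place votes: A 5, B 9, C 8, D 22, E 0.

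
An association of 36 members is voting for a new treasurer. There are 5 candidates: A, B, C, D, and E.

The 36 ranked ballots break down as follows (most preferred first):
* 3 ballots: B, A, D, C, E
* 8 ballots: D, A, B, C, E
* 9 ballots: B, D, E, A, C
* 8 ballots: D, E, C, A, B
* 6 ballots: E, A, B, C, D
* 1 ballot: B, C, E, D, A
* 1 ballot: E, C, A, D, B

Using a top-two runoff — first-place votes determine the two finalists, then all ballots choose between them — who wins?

B

Round 1 first-place votes: A 0, B 13, C 0, D 16, E 7. D and B advance.
Runoff: D is ranked above B on 17 ballots, B above D on 19.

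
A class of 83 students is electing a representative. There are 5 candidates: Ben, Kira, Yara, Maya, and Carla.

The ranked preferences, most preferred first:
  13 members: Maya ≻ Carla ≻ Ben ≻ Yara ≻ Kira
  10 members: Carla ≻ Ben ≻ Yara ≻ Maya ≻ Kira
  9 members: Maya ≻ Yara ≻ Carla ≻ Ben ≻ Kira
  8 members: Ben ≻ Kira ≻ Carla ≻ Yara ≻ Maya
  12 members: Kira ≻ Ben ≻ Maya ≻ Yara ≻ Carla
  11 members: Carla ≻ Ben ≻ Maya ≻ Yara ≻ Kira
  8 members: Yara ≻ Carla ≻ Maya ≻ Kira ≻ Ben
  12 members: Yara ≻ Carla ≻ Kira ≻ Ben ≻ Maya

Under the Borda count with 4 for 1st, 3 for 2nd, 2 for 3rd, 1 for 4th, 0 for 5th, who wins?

Ben: 13×2 + 10×3 + 9×1 + 8×4 + 12×3 + 11×3 + 8×0 + 12×1 = 178
Kira: 13×0 + 10×0 + 9×0 + 8×3 + 12×4 + 11×0 + 8×1 + 12×2 = 104
Yara: 13×1 + 10×2 + 9×3 + 8×1 + 12×1 + 11×1 + 8×4 + 12×4 = 171
Maya: 13×4 + 10×1 + 9×4 + 8×0 + 12×2 + 11×2 + 8×2 + 12×0 = 160
Carla: 13×3 + 10×4 + 9×2 + 8×2 + 12×0 + 11×4 + 8×3 + 12×3 = 217

Carla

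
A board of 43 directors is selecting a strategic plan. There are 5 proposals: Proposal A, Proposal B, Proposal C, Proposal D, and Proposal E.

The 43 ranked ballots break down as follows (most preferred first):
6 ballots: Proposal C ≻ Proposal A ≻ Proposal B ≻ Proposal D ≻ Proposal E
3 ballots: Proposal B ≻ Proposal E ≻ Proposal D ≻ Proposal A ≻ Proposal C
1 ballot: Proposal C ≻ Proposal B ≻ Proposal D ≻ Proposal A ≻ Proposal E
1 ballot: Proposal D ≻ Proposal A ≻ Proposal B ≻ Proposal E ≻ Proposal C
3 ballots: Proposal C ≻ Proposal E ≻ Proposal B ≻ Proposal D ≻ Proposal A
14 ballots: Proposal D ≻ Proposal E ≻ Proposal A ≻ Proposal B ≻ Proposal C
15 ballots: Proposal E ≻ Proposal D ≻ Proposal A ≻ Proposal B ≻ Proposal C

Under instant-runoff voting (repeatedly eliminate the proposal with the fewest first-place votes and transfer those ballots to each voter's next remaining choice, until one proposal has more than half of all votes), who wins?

Proposal D

Round 1: Proposal A 0, Proposal B 3, Proposal C 10, Proposal D 15, Proposal E 15. Proposal A eliminated.
Round 2: Proposal B 3, Proposal C 10, Proposal D 15, Proposal E 15. Proposal B eliminated.
Round 3: Proposal C 10, Proposal D 15, Proposal E 18. Proposal C eliminated.
Round 4: Proposal D 22, Proposal E 21. Proposal D has a majority (≥22).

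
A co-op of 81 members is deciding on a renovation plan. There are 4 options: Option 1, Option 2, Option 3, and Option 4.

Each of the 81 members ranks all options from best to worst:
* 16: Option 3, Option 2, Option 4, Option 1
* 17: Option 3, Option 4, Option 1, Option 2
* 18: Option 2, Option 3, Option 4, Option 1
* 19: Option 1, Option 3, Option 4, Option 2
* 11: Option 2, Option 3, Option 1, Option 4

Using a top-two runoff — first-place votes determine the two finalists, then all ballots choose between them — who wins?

Option 3

Round 1 first-place votes: Option 1 19, Option 2 29, Option 3 33, Option 4 0. Option 3 and Option 2 advance.
Runoff: Option 3 is ranked above Option 2 on 52 ballots, Option 2 above Option 3 on 29.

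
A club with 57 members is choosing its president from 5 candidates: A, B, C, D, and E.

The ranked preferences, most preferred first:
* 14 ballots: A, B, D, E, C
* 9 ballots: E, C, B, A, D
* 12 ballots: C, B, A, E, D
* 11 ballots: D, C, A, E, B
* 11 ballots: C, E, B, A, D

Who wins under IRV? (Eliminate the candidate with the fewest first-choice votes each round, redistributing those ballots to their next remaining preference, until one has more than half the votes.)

C

Round 1: A 14, B 0, C 23, D 11, E 9. B eliminated.
Round 2: A 14, C 23, D 11, E 9. E eliminated.
Round 3: A 14, C 32, D 11. C has a majority (≥29).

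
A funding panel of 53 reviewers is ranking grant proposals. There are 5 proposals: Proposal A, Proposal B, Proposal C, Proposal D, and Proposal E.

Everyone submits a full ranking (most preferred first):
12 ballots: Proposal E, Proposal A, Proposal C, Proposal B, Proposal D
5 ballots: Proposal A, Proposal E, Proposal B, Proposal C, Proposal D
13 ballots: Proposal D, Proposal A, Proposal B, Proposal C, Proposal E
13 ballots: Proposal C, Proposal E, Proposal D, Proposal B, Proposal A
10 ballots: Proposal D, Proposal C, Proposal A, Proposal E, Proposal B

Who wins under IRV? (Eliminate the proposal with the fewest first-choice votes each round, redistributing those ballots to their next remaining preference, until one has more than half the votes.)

Proposal E

Round 1: Proposal A 5, Proposal B 0, Proposal C 13, Proposal D 23, Proposal E 12. Proposal B eliminated.
Round 2: Proposal A 5, Proposal C 13, Proposal D 23, Proposal E 12. Proposal A eliminated.
Round 3: Proposal C 13, Proposal D 23, Proposal E 17. Proposal C eliminated.
Round 4: Proposal D 23, Proposal E 30. Proposal E has a majority (≥27).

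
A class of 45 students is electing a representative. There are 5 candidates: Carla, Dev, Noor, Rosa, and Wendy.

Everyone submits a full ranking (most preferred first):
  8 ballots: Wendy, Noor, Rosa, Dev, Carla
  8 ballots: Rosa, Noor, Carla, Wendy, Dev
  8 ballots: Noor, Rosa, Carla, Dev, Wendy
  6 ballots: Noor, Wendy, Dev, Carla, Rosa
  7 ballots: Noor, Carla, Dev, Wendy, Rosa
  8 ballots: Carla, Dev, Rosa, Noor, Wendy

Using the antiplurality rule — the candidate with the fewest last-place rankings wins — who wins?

Last-place votes: Carla 8, Dev 8, Noor 0, Rosa 13, Wendy 16.

Noor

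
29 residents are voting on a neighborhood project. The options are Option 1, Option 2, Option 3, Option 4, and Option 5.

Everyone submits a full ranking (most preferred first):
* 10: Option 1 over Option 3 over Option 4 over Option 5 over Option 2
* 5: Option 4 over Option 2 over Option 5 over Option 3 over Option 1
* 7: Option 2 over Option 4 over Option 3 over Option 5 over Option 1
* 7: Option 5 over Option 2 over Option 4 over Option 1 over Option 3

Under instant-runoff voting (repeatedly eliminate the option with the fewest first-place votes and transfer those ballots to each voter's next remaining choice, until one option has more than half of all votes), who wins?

Option 2

Round 1: Option 1 10, Option 2 7, Option 3 0, Option 4 5, Option 5 7. Option 3 eliminated.
Round 2: Option 1 10, Option 2 7, Option 4 5, Option 5 7. Option 4 eliminated.
Round 3: Option 1 10, Option 2 12, Option 5 7. Option 5 eliminated.
Round 4: Option 1 10, Option 2 19. Option 2 has a majority (≥15).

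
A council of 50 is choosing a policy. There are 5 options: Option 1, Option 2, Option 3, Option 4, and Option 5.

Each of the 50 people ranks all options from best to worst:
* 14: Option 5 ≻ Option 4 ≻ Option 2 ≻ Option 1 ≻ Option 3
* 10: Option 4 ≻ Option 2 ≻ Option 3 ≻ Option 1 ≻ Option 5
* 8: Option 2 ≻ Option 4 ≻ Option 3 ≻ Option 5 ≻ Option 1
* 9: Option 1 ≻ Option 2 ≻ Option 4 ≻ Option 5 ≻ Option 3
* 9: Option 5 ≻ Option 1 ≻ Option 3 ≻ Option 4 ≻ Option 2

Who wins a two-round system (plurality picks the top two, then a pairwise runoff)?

Round 1 first-place votes: Option 1 9, Option 2 8, Option 3 0, Option 4 10, Option 5 23. Option 5 and Option 4 advance.
Runoff: Option 5 is ranked above Option 4 on 23 ballots, Option 4 above Option 5 on 27.

Option 4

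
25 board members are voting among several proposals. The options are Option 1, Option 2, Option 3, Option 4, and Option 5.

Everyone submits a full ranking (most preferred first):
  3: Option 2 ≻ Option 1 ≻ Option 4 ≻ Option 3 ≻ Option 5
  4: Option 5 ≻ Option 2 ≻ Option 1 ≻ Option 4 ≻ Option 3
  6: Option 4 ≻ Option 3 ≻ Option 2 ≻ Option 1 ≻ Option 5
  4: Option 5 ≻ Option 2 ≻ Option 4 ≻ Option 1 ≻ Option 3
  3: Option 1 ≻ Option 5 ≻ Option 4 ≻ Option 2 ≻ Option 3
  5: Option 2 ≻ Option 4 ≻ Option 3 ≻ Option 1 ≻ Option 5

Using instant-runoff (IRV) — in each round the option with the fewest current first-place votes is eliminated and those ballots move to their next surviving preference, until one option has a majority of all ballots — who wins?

Round 1: Option 1 3, Option 2 8, Option 3 0, Option 4 6, Option 5 8. Option 3 eliminated.
Round 2: Option 1 3, Option 2 8, Option 4 6, Option 5 8. Option 1 eliminated.
Round 3: Option 2 8, Option 4 6, Option 5 11. Option 4 eliminated.
Round 4: Option 2 14, Option 5 11. Option 2 has a majority (≥13).

Option 2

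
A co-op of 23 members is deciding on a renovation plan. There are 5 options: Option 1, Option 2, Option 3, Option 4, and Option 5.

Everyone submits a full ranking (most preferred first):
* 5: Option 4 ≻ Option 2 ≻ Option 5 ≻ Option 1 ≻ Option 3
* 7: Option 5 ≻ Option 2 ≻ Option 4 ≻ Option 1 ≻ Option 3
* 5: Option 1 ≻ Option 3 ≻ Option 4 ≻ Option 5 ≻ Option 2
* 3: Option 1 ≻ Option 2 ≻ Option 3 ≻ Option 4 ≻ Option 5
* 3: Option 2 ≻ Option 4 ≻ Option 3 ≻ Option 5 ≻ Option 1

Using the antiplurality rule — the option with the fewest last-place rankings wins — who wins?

Last-place votes: Option 1 3, Option 2 5, Option 3 12, Option 4 0, Option 5 3.

Option 4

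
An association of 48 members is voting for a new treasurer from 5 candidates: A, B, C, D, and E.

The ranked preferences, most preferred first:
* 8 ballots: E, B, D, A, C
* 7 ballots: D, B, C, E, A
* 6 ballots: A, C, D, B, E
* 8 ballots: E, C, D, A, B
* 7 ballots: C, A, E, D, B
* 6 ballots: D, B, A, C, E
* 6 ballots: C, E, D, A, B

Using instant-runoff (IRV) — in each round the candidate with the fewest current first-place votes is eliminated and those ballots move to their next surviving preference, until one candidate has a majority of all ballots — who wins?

C

Round 1: A 6, B 0, C 13, D 13, E 16. B eliminated.
Round 2: A 6, C 13, D 13, E 16. A eliminated.
Round 3: C 19, D 13, E 16. D eliminated.
Round 4: C 32, E 16. C has a majority (≥25).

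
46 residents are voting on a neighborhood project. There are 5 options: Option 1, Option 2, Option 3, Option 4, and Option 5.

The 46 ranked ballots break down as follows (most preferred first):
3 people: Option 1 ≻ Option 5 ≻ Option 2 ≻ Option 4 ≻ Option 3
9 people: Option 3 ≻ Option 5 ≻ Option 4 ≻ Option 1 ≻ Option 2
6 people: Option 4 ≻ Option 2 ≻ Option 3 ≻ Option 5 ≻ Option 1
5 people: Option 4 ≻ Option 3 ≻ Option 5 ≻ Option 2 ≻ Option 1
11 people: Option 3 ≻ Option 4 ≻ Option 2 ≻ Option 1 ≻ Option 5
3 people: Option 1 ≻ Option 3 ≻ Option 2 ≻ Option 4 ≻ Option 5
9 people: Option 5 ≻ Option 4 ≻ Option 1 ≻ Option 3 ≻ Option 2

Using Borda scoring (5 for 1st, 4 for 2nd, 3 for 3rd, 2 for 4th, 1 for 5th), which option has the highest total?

Option 4

Option 1: 3×5 + 9×2 + 6×1 + 5×1 + 11×2 + 3×5 + 9×3 = 108
Option 2: 3×3 + 9×1 + 6×4 + 5×2 + 11×3 + 3×3 + 9×1 = 103
Option 3: 3×1 + 9×5 + 6×3 + 5×4 + 11×5 + 3×4 + 9×2 = 171
Option 4: 3×2 + 9×3 + 6×5 + 5×5 + 11×4 + 3×2 + 9×4 = 174
Option 5: 3×4 + 9×4 + 6×2 + 5×3 + 11×1 + 3×1 + 9×5 = 134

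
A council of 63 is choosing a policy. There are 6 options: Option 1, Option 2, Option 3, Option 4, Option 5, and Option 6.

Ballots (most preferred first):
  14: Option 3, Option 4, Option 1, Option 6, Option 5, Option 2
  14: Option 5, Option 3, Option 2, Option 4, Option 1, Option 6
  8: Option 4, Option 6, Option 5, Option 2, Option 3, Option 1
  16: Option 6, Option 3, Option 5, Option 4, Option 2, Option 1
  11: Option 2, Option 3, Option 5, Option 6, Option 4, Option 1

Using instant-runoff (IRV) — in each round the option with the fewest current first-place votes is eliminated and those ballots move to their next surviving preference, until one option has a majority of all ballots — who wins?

Round 1: Option 1 0, Option 2 11, Option 3 14, Option 4 8, Option 5 14, Option 6 16. Option 1 eliminated.
Round 2: Option 2 11, Option 3 14, Option 4 8, Option 5 14, Option 6 16. Option 4 eliminated.
Round 3: Option 2 11, Option 3 14, Option 5 14, Option 6 24. Option 2 eliminated.
Round 4: Option 3 25, Option 5 14, Option 6 24. Option 5 eliminated.
Round 5: Option 3 39, Option 6 24. Option 3 has a majority (≥32).

Option 3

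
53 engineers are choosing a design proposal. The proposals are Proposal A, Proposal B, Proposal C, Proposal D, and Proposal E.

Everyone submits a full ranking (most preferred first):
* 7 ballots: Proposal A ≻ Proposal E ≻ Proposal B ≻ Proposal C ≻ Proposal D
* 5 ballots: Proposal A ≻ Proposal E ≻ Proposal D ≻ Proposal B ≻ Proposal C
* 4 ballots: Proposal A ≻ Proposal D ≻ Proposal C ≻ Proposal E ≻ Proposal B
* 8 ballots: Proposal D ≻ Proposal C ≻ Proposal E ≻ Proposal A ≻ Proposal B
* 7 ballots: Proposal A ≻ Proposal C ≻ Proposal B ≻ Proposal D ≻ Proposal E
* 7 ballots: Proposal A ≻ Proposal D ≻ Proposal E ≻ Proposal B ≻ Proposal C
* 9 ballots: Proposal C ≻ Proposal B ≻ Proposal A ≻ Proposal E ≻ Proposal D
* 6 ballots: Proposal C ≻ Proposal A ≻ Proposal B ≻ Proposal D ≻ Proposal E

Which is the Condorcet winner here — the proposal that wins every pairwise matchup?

Proposal A

Proposal A vs Proposal B: 44–9
Proposal A vs Proposal C: 30–23
Proposal A vs Proposal D: 45–8
Proposal A vs Proposal E: 45–8
Proposal A beats every other proposal.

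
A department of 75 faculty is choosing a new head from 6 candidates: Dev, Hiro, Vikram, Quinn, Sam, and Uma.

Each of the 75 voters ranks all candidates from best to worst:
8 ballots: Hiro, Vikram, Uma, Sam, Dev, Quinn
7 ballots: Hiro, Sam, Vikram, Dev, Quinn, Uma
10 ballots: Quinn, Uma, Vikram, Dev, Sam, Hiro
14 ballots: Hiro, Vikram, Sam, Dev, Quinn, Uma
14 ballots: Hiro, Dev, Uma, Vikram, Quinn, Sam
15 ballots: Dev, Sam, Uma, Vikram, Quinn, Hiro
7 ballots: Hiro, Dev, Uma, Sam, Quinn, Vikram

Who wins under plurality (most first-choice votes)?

First-place votes: Dev 15, Hiro 50, Vikram 0, Quinn 10, Sam 0, Uma 0.

Hiro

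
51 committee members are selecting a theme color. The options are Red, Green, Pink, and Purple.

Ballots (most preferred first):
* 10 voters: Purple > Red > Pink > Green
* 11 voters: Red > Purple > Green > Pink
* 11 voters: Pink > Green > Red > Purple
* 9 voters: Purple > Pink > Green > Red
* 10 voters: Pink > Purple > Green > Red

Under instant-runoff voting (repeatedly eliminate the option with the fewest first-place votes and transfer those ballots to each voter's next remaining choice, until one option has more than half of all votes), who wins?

Purple

Round 1: Red 11, Green 0, Pink 21, Purple 19. Green eliminated.
Round 2: Red 11, Pink 21, Purple 19. Red eliminated.
Round 3: Pink 21, Purple 30. Purple has a majority (≥26).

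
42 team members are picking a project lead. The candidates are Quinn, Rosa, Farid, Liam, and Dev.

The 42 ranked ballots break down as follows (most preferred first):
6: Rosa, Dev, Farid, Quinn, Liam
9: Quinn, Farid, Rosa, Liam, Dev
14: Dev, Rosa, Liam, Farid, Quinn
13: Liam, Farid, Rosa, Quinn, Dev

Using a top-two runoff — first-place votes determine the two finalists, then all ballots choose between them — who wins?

Liam

Round 1 first-place votes: Quinn 9, Rosa 6, Farid 0, Liam 13, Dev 14. Dev and Liam advance.
Runoff: Dev is ranked above Liam on 20 ballots, Liam above Dev on 22.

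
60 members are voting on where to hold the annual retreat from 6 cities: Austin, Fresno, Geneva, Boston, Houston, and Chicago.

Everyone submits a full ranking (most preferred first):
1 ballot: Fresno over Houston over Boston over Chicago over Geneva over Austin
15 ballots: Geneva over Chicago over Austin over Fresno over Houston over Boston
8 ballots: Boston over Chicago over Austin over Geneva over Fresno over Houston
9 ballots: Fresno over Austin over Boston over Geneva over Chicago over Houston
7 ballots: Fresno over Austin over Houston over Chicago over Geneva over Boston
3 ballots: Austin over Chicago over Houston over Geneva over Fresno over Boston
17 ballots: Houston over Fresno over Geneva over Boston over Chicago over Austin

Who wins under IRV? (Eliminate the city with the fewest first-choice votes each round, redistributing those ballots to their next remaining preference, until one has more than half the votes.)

Geneva

Round 1: Austin 3, Fresno 17, Geneva 15, Boston 8, Houston 17, Chicago 0. Chicago eliminated.
Round 2: Austin 3, Fresno 17, Geneva 15, Boston 8, Houston 17. Austin eliminated.
Round 3: Fresno 17, Geneva 15, Boston 8, Houston 20. Boston eliminated.
Round 4: Fresno 17, Geneva 23, Houston 20. Fresno eliminated.
Round 5: Geneva 32, Houston 28. Geneva has a majority (≥31).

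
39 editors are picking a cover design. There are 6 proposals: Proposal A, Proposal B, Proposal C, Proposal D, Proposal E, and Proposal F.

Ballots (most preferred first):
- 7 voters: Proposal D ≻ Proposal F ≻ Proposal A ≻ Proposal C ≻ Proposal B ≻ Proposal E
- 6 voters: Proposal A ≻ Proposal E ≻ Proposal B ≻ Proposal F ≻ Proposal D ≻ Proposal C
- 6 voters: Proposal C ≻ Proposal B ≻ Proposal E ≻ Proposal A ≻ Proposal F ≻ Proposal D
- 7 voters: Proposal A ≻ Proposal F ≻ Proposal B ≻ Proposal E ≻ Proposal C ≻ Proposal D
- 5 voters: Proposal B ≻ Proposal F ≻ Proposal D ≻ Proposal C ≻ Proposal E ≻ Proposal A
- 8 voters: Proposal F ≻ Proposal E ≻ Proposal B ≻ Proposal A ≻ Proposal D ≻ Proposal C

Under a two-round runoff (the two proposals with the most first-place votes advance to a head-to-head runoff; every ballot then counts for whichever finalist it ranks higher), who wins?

Proposal F

Round 1 first-place votes: Proposal A 13, Proposal B 5, Proposal C 6, Proposal D 7, Proposal E 0, Proposal F 8. Proposal A and Proposal F advance.
Runoff: Proposal A is ranked above Proposal F on 19 ballots, Proposal F above Proposal A on 20.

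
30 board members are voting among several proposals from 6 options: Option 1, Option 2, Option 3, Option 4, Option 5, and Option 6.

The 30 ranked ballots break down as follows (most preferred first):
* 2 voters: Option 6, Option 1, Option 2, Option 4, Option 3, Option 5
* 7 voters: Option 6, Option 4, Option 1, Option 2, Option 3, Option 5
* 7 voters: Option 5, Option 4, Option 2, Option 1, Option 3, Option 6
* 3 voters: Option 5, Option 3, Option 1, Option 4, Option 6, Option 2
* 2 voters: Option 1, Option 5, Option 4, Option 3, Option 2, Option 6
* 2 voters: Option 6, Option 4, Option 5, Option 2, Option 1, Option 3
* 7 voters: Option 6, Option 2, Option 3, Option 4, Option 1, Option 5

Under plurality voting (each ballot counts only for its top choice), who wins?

First-place votes: Option 1 2, Option 2 0, Option 3 0, Option 4 0, Option 5 10, Option 6 18.

Option 6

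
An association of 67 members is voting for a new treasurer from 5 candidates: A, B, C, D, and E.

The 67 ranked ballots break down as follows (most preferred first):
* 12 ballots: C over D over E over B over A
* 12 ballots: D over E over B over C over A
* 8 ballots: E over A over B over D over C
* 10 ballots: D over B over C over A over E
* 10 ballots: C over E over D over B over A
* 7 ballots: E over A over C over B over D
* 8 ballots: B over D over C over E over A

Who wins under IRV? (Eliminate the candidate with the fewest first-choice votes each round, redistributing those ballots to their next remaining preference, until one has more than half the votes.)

D

Round 1: A 0, B 8, C 22, D 22, E 15. A eliminated.
Round 2: B 8, C 22, D 22, E 15. B eliminated.
Round 3: C 22, D 30, E 15. E eliminated.
Round 4: C 29, D 38. D has a majority (≥34).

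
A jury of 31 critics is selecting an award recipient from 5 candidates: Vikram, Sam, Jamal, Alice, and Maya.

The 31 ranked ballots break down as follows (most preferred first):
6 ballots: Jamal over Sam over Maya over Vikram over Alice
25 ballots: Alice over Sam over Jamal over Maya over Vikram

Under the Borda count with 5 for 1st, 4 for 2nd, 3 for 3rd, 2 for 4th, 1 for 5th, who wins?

Vikram: 6×2 + 25×1 = 37
Sam: 6×4 + 25×4 = 124
Jamal: 6×5 + 25×3 = 105
Alice: 6×1 + 25×5 = 131
Maya: 6×3 + 25×2 = 68

Alice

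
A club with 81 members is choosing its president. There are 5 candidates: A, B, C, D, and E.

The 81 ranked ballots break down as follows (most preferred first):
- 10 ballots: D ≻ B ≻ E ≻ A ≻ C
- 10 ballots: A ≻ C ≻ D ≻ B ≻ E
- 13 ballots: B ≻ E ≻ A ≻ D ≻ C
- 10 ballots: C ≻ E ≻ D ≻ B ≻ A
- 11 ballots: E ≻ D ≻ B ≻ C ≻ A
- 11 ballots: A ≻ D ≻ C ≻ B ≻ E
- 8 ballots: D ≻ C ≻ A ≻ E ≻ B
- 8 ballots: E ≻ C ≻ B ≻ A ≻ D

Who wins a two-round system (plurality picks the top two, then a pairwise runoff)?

Round 1 first-place votes: A 21, B 13, C 10, D 18, E 19. A and E advance.
Runoff: A is ranked above E on 29 ballots, E above A on 52.

E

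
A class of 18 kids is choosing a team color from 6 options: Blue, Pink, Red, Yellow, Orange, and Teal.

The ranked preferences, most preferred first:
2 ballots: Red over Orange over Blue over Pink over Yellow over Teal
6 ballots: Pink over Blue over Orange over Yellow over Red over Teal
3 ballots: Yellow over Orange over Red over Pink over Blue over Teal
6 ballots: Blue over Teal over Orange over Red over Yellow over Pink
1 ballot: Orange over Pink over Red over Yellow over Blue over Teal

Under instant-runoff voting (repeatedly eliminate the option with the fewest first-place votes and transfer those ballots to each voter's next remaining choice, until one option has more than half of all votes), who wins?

Round 1: Blue 6, Pink 6, Red 2, Yellow 3, Orange 1, Teal 0. Teal eliminated.
Round 2: Blue 6, Pink 6, Red 2, Yellow 3, Orange 1. Orange eliminated.
Round 3: Blue 6, Pink 7, Red 2, Yellow 3. Red eliminated.
Round 4: Blue 8, Pink 7, Yellow 3. Yellow eliminated.
Round 5: Blue 8, Pink 10. Pink has a majority (≥10).

Pink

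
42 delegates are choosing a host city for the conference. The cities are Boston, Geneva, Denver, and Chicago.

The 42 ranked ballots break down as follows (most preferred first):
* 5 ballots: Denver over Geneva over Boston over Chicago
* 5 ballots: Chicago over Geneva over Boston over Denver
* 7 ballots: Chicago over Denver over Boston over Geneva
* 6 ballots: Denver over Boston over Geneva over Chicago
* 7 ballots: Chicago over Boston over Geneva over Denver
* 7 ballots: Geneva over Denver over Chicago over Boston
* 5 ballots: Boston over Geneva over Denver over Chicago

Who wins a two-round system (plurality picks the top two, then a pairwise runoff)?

Denver

Round 1 first-place votes: Boston 5, Geneva 7, Denver 11, Chicago 19. Chicago and Denver advance.
Runoff: Chicago is ranked above Denver on 19 ballots, Denver above Chicago on 23.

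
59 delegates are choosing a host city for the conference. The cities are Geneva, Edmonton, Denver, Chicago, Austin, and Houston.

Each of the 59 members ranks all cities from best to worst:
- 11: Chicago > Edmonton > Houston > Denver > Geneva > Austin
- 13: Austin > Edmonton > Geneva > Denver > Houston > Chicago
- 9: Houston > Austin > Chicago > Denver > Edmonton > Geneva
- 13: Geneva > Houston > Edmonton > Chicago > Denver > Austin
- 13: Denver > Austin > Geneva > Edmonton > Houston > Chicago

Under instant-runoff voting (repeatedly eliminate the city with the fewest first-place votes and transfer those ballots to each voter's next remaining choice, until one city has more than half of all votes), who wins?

Denver

Round 1: Geneva 13, Edmonton 0, Denver 13, Chicago 11, Austin 13, Houston 9. Edmonton eliminated.
Round 2: Geneva 13, Denver 13, Chicago 11, Austin 13, Houston 9. Houston eliminated.
Round 3: Geneva 13, Denver 13, Chicago 11, Austin 22. Chicago eliminated.
Round 4: Geneva 13, Denver 24, Austin 22. Geneva eliminated.
Round 5: Denver 37, Austin 22. Denver has a majority (≥30).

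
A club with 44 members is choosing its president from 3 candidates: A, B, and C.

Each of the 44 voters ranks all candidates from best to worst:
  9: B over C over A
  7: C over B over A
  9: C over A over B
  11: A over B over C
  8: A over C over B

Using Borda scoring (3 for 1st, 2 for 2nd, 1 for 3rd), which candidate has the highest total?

A: 9×1 + 7×1 + 9×2 + 11×3 + 8×3 = 91
B: 9×3 + 7×2 + 9×1 + 11×2 + 8×1 = 80
C: 9×2 + 7×3 + 9×3 + 11×1 + 8×2 = 93

C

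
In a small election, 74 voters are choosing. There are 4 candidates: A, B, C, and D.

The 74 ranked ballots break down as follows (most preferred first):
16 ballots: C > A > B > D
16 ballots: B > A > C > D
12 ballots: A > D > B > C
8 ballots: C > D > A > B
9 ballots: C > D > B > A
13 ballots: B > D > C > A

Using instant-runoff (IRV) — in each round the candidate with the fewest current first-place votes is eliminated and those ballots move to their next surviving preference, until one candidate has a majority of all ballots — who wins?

Round 1: A 12, B 29, C 33, D 0. D eliminated.
Round 2: A 12, B 29, C 33. A eliminated.
Round 3: B 41, C 33. B has a majority (≥38).

B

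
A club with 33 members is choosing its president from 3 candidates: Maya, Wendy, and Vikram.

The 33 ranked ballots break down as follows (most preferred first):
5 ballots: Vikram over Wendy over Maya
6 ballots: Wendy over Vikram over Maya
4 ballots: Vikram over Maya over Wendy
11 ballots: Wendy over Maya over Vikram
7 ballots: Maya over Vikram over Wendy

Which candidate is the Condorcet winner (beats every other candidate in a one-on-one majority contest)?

Wendy

Wendy vs Maya: 22–11
Wendy vs Vikram: 17–16
Wendy beats every other candidate.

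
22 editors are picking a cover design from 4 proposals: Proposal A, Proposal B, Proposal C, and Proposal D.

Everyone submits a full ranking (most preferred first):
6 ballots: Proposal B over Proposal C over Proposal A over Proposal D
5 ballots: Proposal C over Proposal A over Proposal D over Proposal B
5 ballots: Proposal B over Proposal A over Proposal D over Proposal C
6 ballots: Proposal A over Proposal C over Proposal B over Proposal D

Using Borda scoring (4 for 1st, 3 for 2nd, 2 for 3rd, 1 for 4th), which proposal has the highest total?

Proposal A

Proposal A: 6×2 + 5×3 + 5×3 + 6×4 = 66
Proposal B: 6×4 + 5×1 + 5×4 + 6×2 = 61
Proposal C: 6×3 + 5×4 + 5×1 + 6×3 = 61
Proposal D: 6×1 + 5×2 + 5×2 + 6×1 = 32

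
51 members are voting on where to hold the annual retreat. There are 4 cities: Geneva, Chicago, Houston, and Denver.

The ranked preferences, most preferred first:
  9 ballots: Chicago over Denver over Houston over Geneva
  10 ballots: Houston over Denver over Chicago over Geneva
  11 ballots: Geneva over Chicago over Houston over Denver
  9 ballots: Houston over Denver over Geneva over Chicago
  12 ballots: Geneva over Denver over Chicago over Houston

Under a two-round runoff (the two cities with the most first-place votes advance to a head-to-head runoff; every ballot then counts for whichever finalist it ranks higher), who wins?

Round 1 first-place votes: Geneva 23, Chicago 9, Houston 19, Denver 0. Geneva and Houston advance.
Runoff: Geneva is ranked above Houston on 23 ballots, Houston above Geneva on 28.

Houston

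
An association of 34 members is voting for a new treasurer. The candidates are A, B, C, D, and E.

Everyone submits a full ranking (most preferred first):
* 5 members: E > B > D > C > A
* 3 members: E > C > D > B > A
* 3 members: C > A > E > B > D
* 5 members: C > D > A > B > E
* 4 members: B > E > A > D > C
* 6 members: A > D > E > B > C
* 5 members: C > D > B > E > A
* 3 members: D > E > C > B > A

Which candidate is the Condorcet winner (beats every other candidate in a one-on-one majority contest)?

D

D vs A: 21–13
D vs B: 22–12
D vs C: 18–16
D vs E: 19–15
D beats every other candidate.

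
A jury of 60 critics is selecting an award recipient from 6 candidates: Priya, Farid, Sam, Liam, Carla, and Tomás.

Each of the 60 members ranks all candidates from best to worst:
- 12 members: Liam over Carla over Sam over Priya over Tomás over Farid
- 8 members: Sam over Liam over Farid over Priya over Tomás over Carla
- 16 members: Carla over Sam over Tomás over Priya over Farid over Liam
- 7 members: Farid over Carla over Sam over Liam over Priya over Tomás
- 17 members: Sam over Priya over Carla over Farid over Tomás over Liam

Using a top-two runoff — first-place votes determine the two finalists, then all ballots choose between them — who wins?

Round 1 first-place votes: Priya 0, Farid 7, Sam 25, Liam 12, Carla 16, Tomás 0. Sam and Carla advance.
Runoff: Sam is ranked above Carla on 25 ballots, Carla above Sam on 35.

Carla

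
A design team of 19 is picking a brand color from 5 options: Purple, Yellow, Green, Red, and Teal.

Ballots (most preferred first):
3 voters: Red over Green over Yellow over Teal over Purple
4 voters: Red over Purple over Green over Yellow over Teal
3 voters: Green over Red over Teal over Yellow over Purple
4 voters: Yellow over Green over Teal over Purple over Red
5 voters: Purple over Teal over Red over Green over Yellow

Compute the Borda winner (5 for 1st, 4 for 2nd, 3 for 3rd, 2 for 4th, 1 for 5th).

Red

Purple: 3×1 + 4×4 + 3×1 + 4×2 + 5×5 = 55
Yellow: 3×3 + 4×2 + 3×2 + 4×5 + 5×1 = 48
Green: 3×4 + 4×3 + 3×5 + 4×4 + 5×2 = 65
Red: 3×5 + 4×5 + 3×4 + 4×1 + 5×3 = 66
Teal: 3×2 + 4×1 + 3×3 + 4×3 + 5×4 = 51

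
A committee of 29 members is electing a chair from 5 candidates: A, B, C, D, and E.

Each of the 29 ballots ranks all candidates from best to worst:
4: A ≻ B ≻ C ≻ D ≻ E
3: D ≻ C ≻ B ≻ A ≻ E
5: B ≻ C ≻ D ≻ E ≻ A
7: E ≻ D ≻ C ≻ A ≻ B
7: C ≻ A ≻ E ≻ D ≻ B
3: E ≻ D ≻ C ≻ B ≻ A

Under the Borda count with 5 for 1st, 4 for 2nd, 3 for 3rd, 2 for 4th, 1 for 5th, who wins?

C

A: 4×5 + 3×2 + 5×1 + 7×2 + 7×4 + 3×1 = 76
B: 4×4 + 3×3 + 5×5 + 7×1 + 7×1 + 3×2 = 70
C: 4×3 + 3×4 + 5×4 + 7×3 + 7×5 + 3×3 = 109
D: 4×2 + 3×5 + 5×3 + 7×4 + 7×2 + 3×4 = 92
E: 4×1 + 3×1 + 5×2 + 7×5 + 7×3 + 3×5 = 88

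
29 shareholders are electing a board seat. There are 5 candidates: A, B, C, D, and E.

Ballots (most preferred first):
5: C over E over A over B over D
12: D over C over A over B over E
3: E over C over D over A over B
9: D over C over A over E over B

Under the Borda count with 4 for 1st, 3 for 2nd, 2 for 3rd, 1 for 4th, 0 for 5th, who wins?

A: 5×2 + 12×2 + 3×1 + 9×2 = 55
B: 5×1 + 12×1 + 3×0 + 9×0 = 17
C: 5×4 + 12×3 + 3×3 + 9×3 = 92
D: 5×0 + 12×4 + 3×2 + 9×4 = 90
E: 5×3 + 12×0 + 3×4 + 9×1 = 36

C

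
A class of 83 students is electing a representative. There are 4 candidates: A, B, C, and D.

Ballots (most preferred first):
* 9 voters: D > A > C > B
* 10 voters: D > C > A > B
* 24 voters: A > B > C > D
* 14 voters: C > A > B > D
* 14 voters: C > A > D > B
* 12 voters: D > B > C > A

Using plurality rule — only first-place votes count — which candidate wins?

First-place votes: A 24, B 0, C 28, D 31.

D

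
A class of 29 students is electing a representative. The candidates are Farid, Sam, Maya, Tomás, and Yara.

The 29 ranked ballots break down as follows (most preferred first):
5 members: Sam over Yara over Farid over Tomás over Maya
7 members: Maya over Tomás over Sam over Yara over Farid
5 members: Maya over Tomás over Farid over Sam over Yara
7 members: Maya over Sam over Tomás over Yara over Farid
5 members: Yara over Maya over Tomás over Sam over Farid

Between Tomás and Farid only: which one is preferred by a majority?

Tomás

Tomás is ranked above Farid on 24 ballots; Farid above Tomás on 5.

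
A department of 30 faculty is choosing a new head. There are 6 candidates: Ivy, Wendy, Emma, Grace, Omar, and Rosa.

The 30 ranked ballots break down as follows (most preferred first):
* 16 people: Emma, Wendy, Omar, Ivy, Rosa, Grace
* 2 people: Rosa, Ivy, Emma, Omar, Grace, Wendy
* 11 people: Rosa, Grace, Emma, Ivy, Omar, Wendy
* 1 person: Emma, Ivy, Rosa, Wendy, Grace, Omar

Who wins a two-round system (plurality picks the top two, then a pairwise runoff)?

Round 1 first-place votes: Ivy 0, Wendy 0, Emma 17, Grace 0, Omar 0, Rosa 13. Emma and Rosa advance.
Runoff: Emma is ranked above Rosa on 17 ballots, Rosa above Emma on 13.

Emma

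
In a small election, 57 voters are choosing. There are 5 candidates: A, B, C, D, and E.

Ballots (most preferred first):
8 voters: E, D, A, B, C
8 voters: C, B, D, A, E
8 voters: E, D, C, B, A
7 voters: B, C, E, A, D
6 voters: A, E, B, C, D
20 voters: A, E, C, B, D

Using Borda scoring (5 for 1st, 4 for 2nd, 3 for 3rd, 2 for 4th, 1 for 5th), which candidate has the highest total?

A: 8×3 + 8×2 + 8×1 + 7×2 + 6×5 + 20×5 = 192
B: 8×2 + 8×4 + 8×2 + 7×5 + 6×3 + 20×2 = 157
C: 8×1 + 8×5 + 8×3 + 7×4 + 6×2 + 20×3 = 172
D: 8×4 + 8×3 + 8×4 + 7×1 + 6×1 + 20×1 = 121
E: 8×5 + 8×1 + 8×5 + 7×3 + 6×4 + 20×4 = 213

E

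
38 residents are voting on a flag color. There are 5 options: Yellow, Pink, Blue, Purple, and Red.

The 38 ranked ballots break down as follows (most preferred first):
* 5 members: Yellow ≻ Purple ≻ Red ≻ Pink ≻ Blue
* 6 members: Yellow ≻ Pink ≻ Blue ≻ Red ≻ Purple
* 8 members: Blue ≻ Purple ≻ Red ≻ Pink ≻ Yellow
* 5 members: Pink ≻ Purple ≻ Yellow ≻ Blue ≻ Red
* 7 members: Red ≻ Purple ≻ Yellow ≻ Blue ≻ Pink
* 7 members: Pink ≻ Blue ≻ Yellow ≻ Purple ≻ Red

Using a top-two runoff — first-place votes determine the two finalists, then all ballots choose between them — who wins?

Pink

Round 1 first-place votes: Yellow 11, Pink 12, Blue 8, Purple 0, Red 7. Pink and Yellow advance.
Runoff: Pink is ranked above Yellow on 20 ballots, Yellow above Pink on 18.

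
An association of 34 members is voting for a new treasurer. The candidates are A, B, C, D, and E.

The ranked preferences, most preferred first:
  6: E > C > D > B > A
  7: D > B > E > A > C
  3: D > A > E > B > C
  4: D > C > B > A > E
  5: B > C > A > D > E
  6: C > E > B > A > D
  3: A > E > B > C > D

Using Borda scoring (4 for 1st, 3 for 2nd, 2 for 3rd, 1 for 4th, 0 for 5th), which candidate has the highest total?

B

A: 6×0 + 7×1 + 3×3 + 4×1 + 5×2 + 6×1 + 3×4 = 48
B: 6×1 + 7×3 + 3×1 + 4×2 + 5×4 + 6×2 + 3×2 = 76
C: 6×3 + 7×0 + 3×0 + 4×3 + 5×3 + 6×4 + 3×1 = 72
D: 6×2 + 7×4 + 3×4 + 4×4 + 5×1 + 6×0 + 3×0 = 73
E: 6×4 + 7×2 + 3×2 + 4×0 + 5×0 + 6×3 + 3×3 = 71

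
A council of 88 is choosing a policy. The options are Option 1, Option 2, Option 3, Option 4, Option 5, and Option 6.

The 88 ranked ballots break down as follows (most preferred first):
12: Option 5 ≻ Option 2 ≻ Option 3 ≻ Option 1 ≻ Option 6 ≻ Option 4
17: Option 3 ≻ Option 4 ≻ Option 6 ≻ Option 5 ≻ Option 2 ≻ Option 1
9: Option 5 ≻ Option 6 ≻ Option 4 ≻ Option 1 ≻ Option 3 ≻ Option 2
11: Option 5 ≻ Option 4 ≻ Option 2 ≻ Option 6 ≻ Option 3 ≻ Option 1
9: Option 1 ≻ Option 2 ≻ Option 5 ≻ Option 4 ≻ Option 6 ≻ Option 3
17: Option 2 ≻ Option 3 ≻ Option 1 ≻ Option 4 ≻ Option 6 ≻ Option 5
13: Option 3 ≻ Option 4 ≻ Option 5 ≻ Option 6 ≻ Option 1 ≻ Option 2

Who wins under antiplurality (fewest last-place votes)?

Last-place votes: Option 1 28, Option 2 22, Option 3 9, Option 4 12, Option 5 17, Option 6 0.

Option 6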